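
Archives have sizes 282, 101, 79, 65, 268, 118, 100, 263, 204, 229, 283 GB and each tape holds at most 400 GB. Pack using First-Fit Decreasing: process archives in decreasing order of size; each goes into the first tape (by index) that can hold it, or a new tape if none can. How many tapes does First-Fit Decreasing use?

6

Sorted descending: 283, 282, 268, 263, 229, 204, 118, 101, 100, 79, 65.
Put 283 GB in tape 1; 117 GB remain.
Put 282 GB in tape 2; 118 GB remain.
Put 268 GB in tape 3; 132 GB remain.
Put 263 GB in tape 4; 137 GB remain.
Put 229 GB in tape 5; 171 GB remain.
Put 204 GB in tape 6; 196 GB remain.
Put 118 GB in tape 2; 0 GB remain.
Put 101 GB in tape 1; 16 GB remain.
Put 100 GB in tape 3; 32 GB remain.
Put 79 GB in tape 4; 58 GB remain.
Put 65 GB in tape 5; 106 GB remain.
Final tapes: [283,101] [282,118] [268,100] [263,79] [229,65] [204].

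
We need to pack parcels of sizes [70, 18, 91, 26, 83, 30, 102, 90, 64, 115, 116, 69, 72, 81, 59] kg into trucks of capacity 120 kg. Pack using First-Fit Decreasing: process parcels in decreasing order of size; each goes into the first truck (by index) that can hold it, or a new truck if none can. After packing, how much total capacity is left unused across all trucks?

354

Sorted descending: 116, 115, 102, 91, 90, 83, 81, 72, 70, 69, 64, 59, 30, 26, 18.
Put 116 kg in truck 1; 4 kg remain.
Put 115 kg in truck 2; 5 kg remain.
Put 102 kg in truck 3; 18 kg remain.
Put 91 kg in truck 4; 29 kg remain.
Put 90 kg in truck 5; 30 kg remain.
Put 83 kg in truck 6; 37 kg remain.
Put 81 kg in truck 7; 39 kg remain.
Put 72 kg in truck 8; 48 kg remain.
Put 70 kg in truck 9; 50 kg remain.
Put 69 kg in truck 10; 51 kg remain.
Put 64 kg in truck 11; 56 kg remain.
Put 59 kg in truck 12; 61 kg remain.
Put 30 kg in truck 5; 0 kg remain.
Put 26 kg in truck 4; 3 kg remain.
Put 18 kg in truck 3; 0 kg remain.
12 trucks × 120 kg = 1440 kg; used 1086 kg; unused 354 kg.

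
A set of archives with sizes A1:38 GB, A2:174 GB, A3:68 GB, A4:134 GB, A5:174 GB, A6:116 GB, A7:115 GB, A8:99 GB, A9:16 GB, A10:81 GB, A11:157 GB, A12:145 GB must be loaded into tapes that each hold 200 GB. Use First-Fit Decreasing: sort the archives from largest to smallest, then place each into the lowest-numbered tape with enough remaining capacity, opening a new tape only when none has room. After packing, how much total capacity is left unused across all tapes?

Sorted descending: 174, 174, 157, 145, 134, 116, 115, 99, 81, 68, 38, 16.
Put 174 GB in tape 1; 26 GB remain.
Put 174 GB in tape 2; 26 GB remain.
Put 157 GB in tape 3; 43 GB remain.
Put 145 GB in tape 4; 55 GB remain.
Put 134 GB in tape 5; 66 GB remain.
Put 116 GB in tape 6; 84 GB remain.
Put 115 GB in tape 7; 85 GB remain.
Put 99 GB in tape 8; 101 GB remain.
Put 81 GB in tape 6; 3 GB remain.
Put 68 GB in tape 7; 17 GB remain.
Put 38 GB in tape 3; 5 GB remain.
Put 16 GB in tape 1; 10 GB remain.
8 tapes × 200 GB = 1600 GB; used 1317 GB; unused 283 GB.

283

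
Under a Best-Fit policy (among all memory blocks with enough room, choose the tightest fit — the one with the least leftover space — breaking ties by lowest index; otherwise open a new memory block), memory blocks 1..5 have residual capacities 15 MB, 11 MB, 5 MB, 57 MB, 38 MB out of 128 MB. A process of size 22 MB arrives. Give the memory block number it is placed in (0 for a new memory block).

5

Memory blocks with room: memory block 4 (57 MB), memory block 5 (38 MB).
Tightest fit is memory block 5 with 38 MB free.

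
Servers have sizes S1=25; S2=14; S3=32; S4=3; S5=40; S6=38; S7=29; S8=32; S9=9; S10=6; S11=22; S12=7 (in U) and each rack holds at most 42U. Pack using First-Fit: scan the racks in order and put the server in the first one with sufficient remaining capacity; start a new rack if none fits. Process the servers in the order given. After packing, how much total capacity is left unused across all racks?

37

rack 1: place S1 (25U), 17U left
rack 1: place S2 (14U), 3U left
rack 2: place S3 (32U), 10U left
rack 1: place S4 (3U), 0U left
rack 3: place S5 (40U), 2U left
rack 4: place S6 (38U), 4U left
rack 5: place S7 (29U), 13U left
rack 6: place S8 (32U), 10U left
rack 2: place S9 (9U), 1U left
rack 5: place S10 (6U), 7U left
rack 7: place S11 (22U), 20U left
rack 5: place S12 (7U), 0U left
7 racks × 42U = 294U; used 257U; unused 37U.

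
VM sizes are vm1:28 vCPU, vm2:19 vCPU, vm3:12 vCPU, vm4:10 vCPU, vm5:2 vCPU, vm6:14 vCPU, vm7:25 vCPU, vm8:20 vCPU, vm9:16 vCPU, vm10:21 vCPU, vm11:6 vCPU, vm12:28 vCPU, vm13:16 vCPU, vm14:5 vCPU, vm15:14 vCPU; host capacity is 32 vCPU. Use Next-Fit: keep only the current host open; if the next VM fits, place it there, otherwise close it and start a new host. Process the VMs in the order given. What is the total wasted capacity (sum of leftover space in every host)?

host 1: place vm1 (28 vCPU), 4 vCPU left
host 2: place vm2 (19 vCPU), 13 vCPU left
host 2: place vm3 (12 vCPU), 1 vCPU left
host 3: place vm4 (10 vCPU), 22 vCPU left
host 3: place vm5 (2 vCPU), 20 vCPU left
host 3: place vm6 (14 vCPU), 6 vCPU left
host 4: place vm7 (25 vCPU), 7 vCPU left
host 5: place vm8 (20 vCPU), 12 vCPU left
host 6: place vm9 (16 vCPU), 16 vCPU left
host 7: place vm10 (21 vCPU), 11 vCPU left
host 7: place vm11 (6 vCPU), 5 vCPU left
host 8: place vm12 (28 vCPU), 4 vCPU left
host 9: place vm13 (16 vCPU), 16 vCPU left
host 9: place vm14 (5 vCPU), 11 vCPU left
host 10: place vm15 (14 vCPU), 18 vCPU left
10 hosts × 32 vCPU = 320 vCPU; used 236 vCPU; unused 84 vCPU.

84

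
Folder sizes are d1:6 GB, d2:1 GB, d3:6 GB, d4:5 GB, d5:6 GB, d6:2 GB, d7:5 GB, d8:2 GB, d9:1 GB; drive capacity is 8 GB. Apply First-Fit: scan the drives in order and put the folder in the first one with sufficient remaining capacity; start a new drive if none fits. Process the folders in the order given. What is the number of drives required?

5 drives

drive 1: place d1 (6 GB), 2 GB left
drive 1: place d2 (1 GB), 1 GB left
drive 2: place d3 (6 GB), 2 GB left
drive 3: place d4 (5 GB), 3 GB left
drive 4: place d5 (6 GB), 2 GB left
drive 2: place d6 (2 GB), 0 GB left
drive 5: place d7 (5 GB), 3 GB left
drive 3: place d8 (2 GB), 1 GB left
drive 1: place d9 (1 GB), 0 GB left
Final drives: [6,1,1] [6,2] [5,2] [6] [5].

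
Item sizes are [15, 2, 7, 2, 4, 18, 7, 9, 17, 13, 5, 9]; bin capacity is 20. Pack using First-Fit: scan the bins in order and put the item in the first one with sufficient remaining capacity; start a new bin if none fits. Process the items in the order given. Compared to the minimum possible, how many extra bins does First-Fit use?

1

First-Fit: [15,2,2] [7,4,7] [18] [9,5] [17] [13] [9] → 7 bins.
Total size 108; any packing needs at least ⌈108/20⌉ = 6 bins.
An optimal packing achieves that bound: [18,2] [17,2] [15,5] [13,7] [9,9] [7,4] → 6 bins.
Excess: 7 − 6 = 1.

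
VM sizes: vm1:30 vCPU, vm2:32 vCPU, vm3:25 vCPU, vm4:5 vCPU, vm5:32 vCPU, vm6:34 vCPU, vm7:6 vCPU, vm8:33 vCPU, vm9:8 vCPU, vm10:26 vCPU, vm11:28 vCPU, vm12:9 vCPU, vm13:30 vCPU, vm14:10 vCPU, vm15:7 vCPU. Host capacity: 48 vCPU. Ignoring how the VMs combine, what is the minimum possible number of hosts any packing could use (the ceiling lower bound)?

Total size = 30 + 32 + 25 + 5 + 32 + 34 + 6 + 33 + 8 + 26 + 28 + 9 + 30 + 10 + 7 = 315 vCPU.
⌈315 / 48⌉ = 7.

7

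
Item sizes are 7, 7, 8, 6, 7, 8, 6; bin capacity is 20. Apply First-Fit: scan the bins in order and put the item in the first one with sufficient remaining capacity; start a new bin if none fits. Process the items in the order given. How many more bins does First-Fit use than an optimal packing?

0

First-Fit: [7,7,6] [8,7] [8,6] → 3 bins.
Total size 49; any packing needs at least ⌈49/20⌉ = 3 bins.
So 3 is already optimal.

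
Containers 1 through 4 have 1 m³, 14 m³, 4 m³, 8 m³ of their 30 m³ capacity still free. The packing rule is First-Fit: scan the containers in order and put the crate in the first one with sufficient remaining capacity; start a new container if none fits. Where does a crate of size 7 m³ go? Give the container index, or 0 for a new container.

2

Containers with room: container 2 (14 m³), container 4 (8 m³).
The first with room is container 2.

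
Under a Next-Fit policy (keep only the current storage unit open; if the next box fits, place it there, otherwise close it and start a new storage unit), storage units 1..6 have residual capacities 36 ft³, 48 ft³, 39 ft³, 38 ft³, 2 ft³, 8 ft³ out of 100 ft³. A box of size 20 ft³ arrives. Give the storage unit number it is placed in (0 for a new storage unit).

0

Next-Fit only looks at storage unit 6, which has 8 ft³ free.
20 ft³ does not fit, so a new storage unit is opened.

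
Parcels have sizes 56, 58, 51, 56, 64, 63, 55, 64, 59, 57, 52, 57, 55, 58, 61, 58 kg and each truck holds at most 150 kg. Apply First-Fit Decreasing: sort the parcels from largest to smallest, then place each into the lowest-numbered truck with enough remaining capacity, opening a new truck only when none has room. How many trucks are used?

Sorted descending: 64, 64, 63, 61, 59, 58, 58, 58, 57, 57, 56, 56, 55, 55, 52, 51.
truck 1: place 64 kg, 86 kg left
truck 1: place 64 kg, 22 kg left
truck 2: place 63 kg, 87 kg left
truck 2: place 61 kg, 26 kg left
truck 3: place 59 kg, 91 kg left
truck 3: place 58 kg, 33 kg left
truck 4: place 58 kg, 92 kg left
truck 4: place 58 kg, 34 kg left
truck 5: place 57 kg, 93 kg left
truck 5: place 57 kg, 36 kg left
truck 6: place 56 kg, 94 kg left
truck 6: place 56 kg, 38 kg left
truck 7: place 55 kg, 95 kg left
truck 7: place 55 kg, 40 kg left
truck 8: place 52 kg, 98 kg left
truck 8: place 51 kg, 47 kg left
Final trucks: [64,64] [63,61] [59,58] [58,58] [57,57] [56,56] [55,55] [52,51].

8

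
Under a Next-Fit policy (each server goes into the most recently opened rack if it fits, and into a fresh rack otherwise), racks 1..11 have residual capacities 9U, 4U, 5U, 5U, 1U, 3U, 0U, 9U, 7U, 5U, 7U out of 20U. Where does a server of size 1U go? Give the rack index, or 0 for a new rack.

Next-Fit only looks at rack 11, which has 7U free.
1U fits there.

11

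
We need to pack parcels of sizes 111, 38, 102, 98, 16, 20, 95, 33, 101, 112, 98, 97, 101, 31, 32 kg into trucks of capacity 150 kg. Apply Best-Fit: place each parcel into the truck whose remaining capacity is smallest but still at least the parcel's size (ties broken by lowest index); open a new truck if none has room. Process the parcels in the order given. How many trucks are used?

truck 1: place 111 kg, 39 kg left
truck 1: place 38 kg, 1 kg left
truck 2: place 102 kg, 48 kg left
truck 3: place 98 kg, 52 kg left
truck 2: place 16 kg, 32 kg left
truck 2: place 20 kg, 12 kg left
truck 4: place 95 kg, 55 kg left
truck 3: place 33 kg, 19 kg left
truck 5: place 101 kg, 49 kg left
truck 6: place 112 kg, 38 kg left
truck 7: place 98 kg, 52 kg left
truck 8: place 97 kg, 53 kg left
truck 9: place 101 kg, 49 kg left
truck 6: place 31 kg, 7 kg left
truck 5: place 32 kg, 17 kg left

9 trucks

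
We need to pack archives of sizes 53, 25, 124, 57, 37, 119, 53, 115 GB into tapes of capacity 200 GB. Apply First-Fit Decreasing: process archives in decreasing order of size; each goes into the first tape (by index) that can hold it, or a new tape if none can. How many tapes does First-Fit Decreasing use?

4

Sorted descending: 124, 119, 115, 57, 53, 53, 37, 25.
tape 1: place 124 GB, 76 GB left
tape 2: place 119 GB, 81 GB left
tape 3: place 115 GB, 85 GB left
tape 1: place 57 GB, 19 GB left
tape 2: place 53 GB, 28 GB left
tape 3: place 53 GB, 32 GB left
tape 4: place 37 GB, 163 GB left
tape 2: place 25 GB, 3 GB left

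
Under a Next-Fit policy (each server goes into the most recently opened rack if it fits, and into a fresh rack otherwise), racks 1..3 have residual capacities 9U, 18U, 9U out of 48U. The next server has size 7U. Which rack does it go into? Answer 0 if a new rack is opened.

3

Next-Fit only looks at rack 3, which has 9U free.
7U fits there.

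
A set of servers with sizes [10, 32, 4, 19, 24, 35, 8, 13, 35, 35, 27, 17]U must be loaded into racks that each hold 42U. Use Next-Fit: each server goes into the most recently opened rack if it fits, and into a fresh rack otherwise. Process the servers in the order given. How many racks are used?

9

10U → rack 1 (remaining 32U)
32U → rack 1 (remaining 0U)
4U → rack 2 (remaining 38U)
19U → rack 2 (remaining 19U)
24U → rack 3 (remaining 18U)
35U → rack 4 (remaining 7U)
8U → rack 5 (remaining 34U)
13U → rack 5 (remaining 21U)
35U → rack 6 (remaining 7U)
35U → rack 7 (remaining 7U)
27U → rack 8 (remaining 15U)
17U → rack 9 (remaining 25U)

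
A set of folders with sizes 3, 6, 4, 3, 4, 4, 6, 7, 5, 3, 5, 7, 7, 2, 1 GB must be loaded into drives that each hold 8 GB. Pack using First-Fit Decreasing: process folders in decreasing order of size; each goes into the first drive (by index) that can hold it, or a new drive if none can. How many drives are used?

Sorted descending: 7, 7, 7, 6, 6, 5, 5, 4, 4, 4, 3, 3, 3, 2, 1.
Put 7 GB in drive 1; 1 GB remain.
Put 7 GB in drive 2; 1 GB remain.
Put 7 GB in drive 3; 1 GB remain.
Put 6 GB in drive 4; 2 GB remain.
Put 6 GB in drive 5; 2 GB remain.
Put 5 GB in drive 6; 3 GB remain.
Put 5 GB in drive 7; 3 GB remain.
Put 4 GB in drive 8; 4 GB remain.
Put 4 GB in drive 8; 0 GB remain.
Put 4 GB in drive 9; 4 GB remain.
Put 3 GB in drive 6; 0 GB remain.
Put 3 GB in drive 7; 0 GB remain.
Put 3 GB in drive 9; 1 GB remain.
Put 2 GB in drive 4; 0 GB remain.
Put 1 GB in drive 1; 0 GB remain.
Final drives: [7,1] [7] [7] [6,2] [6] [5,3] [5,3] [4,4] [4,3].

9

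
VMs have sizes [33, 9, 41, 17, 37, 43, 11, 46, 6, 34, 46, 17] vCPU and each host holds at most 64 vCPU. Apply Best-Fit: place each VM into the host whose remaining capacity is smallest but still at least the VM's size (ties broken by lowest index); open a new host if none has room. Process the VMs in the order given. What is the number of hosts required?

33 vCPU → host 1 (remaining 31 vCPU)
9 vCPU → host 1 (remaining 22 vCPU)
41 vCPU → host 2 (remaining 23 vCPU)
17 vCPU → host 1 (remaining 5 vCPU)
37 vCPU → host 3 (remaining 27 vCPU)
43 vCPU → host 4 (remaining 21 vCPU)
11 vCPU → host 4 (remaining 10 vCPU)
46 vCPU → host 5 (remaining 18 vCPU)
6 vCPU → host 4 (remaining 4 vCPU)
34 vCPU → host 6 (remaining 30 vCPU)
46 vCPU → host 7 (remaining 18 vCPU)
17 vCPU → host 5 (remaining 1 vCPU)

7 hosts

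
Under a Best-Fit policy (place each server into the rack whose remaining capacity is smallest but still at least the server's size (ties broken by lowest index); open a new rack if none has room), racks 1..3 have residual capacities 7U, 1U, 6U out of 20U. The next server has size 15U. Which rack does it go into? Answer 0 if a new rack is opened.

0

No rack has ≥ 15U free, so a new rack is opened.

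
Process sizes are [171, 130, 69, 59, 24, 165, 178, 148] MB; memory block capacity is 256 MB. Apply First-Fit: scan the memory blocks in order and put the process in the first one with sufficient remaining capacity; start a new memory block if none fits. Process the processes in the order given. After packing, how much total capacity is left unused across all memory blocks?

memory block 1: place 171 MB, 85 MB left
memory block 2: place 130 MB, 126 MB left
memory block 1: place 69 MB, 16 MB left
memory block 2: place 59 MB, 67 MB left
memory block 2: place 24 MB, 43 MB left
memory block 3: place 165 MB, 91 MB left
memory block 4: place 178 MB, 78 MB left
memory block 5: place 148 MB, 108 MB left
5 memory blocks × 256 MB = 1280 MB; used 944 MB; unused 336 MB.

336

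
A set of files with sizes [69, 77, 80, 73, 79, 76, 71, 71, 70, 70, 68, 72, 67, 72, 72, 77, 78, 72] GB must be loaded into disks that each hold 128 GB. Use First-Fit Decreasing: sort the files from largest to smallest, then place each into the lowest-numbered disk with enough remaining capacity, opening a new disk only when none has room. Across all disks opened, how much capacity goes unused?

990

Sorted descending: 80, 79, 78, 77, 77, 76, 73, 72, 72, 72, 72, 71, 71, 70, 70, 69, 68, 67.
80 GB → disk 1 (remaining 48 GB)
79 GB → disk 2 (remaining 49 GB)
78 GB → disk 3 (remaining 50 GB)
77 GB → disk 4 (remaining 51 GB)
77 GB → disk 5 (remaining 51 GB)
76 GB → disk 6 (remaining 52 GB)
73 GB → disk 7 (remaining 55 GB)
72 GB → disk 8 (remaining 56 GB)
72 GB → disk 9 (remaining 56 GB)
72 GB → disk 10 (remaining 56 GB)
72 GB → disk 11 (remaining 56 GB)
71 GB → disk 12 (remaining 57 GB)
71 GB → disk 13 (remaining 57 GB)
70 GB → disk 14 (remaining 58 GB)
70 GB → disk 15 (remaining 58 GB)
69 GB → disk 16 (remaining 59 GB)
68 GB → disk 17 (remaining 60 GB)
67 GB → disk 18 (remaining 61 GB)
18 disks × 128 GB = 2304 GB; used 1314 GB; unused 990 GB.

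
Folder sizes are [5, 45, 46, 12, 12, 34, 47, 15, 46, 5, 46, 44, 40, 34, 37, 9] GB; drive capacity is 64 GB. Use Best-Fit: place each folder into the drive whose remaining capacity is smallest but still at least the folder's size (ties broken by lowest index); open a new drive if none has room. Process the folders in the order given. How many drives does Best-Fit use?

5 GB → drive 1 (remaining 59 GB)
45 GB → drive 1 (remaining 14 GB)
46 GB → drive 2 (remaining 18 GB)
12 GB → drive 1 (remaining 2 GB)
12 GB → drive 2 (remaining 6 GB)
34 GB → drive 3 (remaining 30 GB)
47 GB → drive 4 (remaining 17 GB)
15 GB → drive 4 (remaining 2 GB)
46 GB → drive 5 (remaining 18 GB)
5 GB → drive 2 (remaining 1 GB)
46 GB → drive 6 (remaining 18 GB)
44 GB → drive 7 (remaining 20 GB)
40 GB → drive 8 (remaining 24 GB)
34 GB → drive 9 (remaining 30 GB)
37 GB → drive 10 (remaining 27 GB)
9 GB → drive 5 (remaining 9 GB)

10 drives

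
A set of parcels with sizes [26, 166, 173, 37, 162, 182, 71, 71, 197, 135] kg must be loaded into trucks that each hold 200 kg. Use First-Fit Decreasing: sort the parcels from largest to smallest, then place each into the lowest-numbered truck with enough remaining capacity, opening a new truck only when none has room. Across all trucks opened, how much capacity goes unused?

180

Sorted descending: 197, 182, 173, 166, 162, 135, 71, 71, 37, 26.
197 kg → truck 1 (remaining 3 kg)
182 kg → truck 2 (remaining 18 kg)
173 kg → truck 3 (remaining 27 kg)
166 kg → truck 4 (remaining 34 kg)
162 kg → truck 5 (remaining 38 kg)
135 kg → truck 6 (remaining 65 kg)
71 kg → truck 7 (remaining 129 kg)
71 kg → truck 7 (remaining 58 kg)
37 kg → truck 5 (remaining 1 kg)
26 kg → truck 3 (remaining 1 kg)
7 trucks × 200 kg = 1400 kg; used 1220 kg; unused 180 kg.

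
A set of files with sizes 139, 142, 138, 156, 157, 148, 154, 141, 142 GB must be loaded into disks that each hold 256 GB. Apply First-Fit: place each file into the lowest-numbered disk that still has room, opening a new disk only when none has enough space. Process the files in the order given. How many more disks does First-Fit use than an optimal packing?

0

First-Fit: [139] [142] [138] [156] [157] [148] [154] [141] [142] → 9 disks.
9 files exceed 128 GB (half the capacity), and no two of those can share a disk, so at least 9 disks are needed.
So 9 is already optimal.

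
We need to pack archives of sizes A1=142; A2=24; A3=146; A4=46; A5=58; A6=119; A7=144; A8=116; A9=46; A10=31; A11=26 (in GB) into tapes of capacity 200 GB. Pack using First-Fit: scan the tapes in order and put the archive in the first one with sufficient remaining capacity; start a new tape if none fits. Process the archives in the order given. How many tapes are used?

tape 1: place A1 (142 GB), 58 GB left
tape 1: place A2 (24 GB), 34 GB left
tape 2: place A3 (146 GB), 54 GB left
tape 2: place A4 (46 GB), 8 GB left
tape 3: place A5 (58 GB), 142 GB left
tape 3: place A6 (119 GB), 23 GB left
tape 4: place A7 (144 GB), 56 GB left
tape 5: place A8 (116 GB), 84 GB left
tape 4: place A9 (46 GB), 10 GB left
tape 1: place A10 (31 GB), 3 GB left
tape 5: place A11 (26 GB), 58 GB left
Final tapes: [142,24,31] [146,46] [58,119] [144,46] [116,26].

5 tapes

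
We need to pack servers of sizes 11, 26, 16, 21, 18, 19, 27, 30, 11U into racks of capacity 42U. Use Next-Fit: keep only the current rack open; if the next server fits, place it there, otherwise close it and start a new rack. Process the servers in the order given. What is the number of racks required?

5 racks

Put 11U in rack 1; 31U remain.
Put 26U in rack 1; 5U remain.
Put 16U in rack 2; 26U remain.
Put 21U in rack 2; 5U remain.
Put 18U in rack 3; 24U remain.
Put 19U in rack 3; 5U remain.
Put 27U in rack 4; 15U remain.
Put 30U in rack 5; 12U remain.
Put 11U in rack 5; 1U remain.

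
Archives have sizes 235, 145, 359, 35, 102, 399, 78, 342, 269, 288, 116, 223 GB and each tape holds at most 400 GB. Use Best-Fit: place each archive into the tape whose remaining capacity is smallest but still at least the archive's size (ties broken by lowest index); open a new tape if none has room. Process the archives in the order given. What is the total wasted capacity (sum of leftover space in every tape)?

Put 235 GB in tape 1; 165 GB remain.
Put 145 GB in tape 1; 20 GB remain.
Put 359 GB in tape 2; 41 GB remain.
Put 35 GB in tape 2; 6 GB remain.
Put 102 GB in tape 3; 298 GB remain.
Put 399 GB in tape 4; 1 GB remain.
Put 78 GB in tape 3; 220 GB remain.
Put 342 GB in tape 5; 58 GB remain.
Put 269 GB in tape 6; 131 GB remain.
Put 288 GB in tape 7; 112 GB remain.
Put 116 GB in tape 6; 15 GB remain.
Put 223 GB in tape 8; 177 GB remain.
8 tapes × 400 GB = 3200 GB; used 2591 GB; unused 609 GB.

609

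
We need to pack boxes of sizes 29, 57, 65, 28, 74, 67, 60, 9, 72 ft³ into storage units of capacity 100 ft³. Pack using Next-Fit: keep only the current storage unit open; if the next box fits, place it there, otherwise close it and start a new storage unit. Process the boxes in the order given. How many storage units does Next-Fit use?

Put 29 ft³ in storage unit 1; 71 ft³ remain.
Put 57 ft³ in storage unit 1; 14 ft³ remain.
Put 65 ft³ in storage unit 2; 35 ft³ remain.
Put 28 ft³ in storage unit 2; 7 ft³ remain.
Put 74 ft³ in storage unit 3; 26 ft³ remain.
Put 67 ft³ in storage unit 4; 33 ft³ remain.
Put 60 ft³ in storage unit 5; 40 ft³ remain.
Put 9 ft³ in storage unit 5; 31 ft³ remain.
Put 72 ft³ in storage unit 6; 28 ft³ remain.
Final storage units: [29,57] [65,28] [74] [67] [60,9] [72].

6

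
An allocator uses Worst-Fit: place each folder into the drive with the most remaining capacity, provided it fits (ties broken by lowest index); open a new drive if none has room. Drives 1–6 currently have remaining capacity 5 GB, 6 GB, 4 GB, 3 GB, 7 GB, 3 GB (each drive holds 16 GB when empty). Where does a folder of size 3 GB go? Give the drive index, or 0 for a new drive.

5

Drives with room: drive 1 (5 GB), drive 2 (6 GB), drive 3 (4 GB), drive 4 (3 GB), drive 5 (7 GB), drive 6 (3 GB).
Most room is drive 5 with 7 GB free.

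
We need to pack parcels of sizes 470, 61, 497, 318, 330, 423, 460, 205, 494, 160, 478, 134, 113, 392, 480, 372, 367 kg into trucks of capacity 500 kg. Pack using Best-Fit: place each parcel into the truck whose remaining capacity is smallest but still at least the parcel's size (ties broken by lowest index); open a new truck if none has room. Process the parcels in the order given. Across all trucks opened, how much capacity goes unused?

470 kg → truck 1 (remaining 30 kg)
61 kg → truck 2 (remaining 439 kg)
497 kg → truck 3 (remaining 3 kg)
318 kg → truck 2 (remaining 121 kg)
330 kg → truck 4 (remaining 170 kg)
423 kg → truck 5 (remaining 77 kg)
460 kg → truck 6 (remaining 40 kg)
205 kg → truck 7 (remaining 295 kg)
494 kg → truck 8 (remaining 6 kg)
160 kg → truck 4 (remaining 10 kg)
478 kg → truck 9 (remaining 22 kg)
134 kg → truck 7 (remaining 161 kg)
113 kg → truck 2 (remaining 8 kg)
392 kg → truck 10 (remaining 108 kg)
480 kg → truck 11 (remaining 20 kg)
372 kg → truck 12 (remaining 128 kg)
367 kg → truck 13 (remaining 133 kg)
13 trucks × 500 kg = 6500 kg; used 5754 kg; unused 746 kg.

746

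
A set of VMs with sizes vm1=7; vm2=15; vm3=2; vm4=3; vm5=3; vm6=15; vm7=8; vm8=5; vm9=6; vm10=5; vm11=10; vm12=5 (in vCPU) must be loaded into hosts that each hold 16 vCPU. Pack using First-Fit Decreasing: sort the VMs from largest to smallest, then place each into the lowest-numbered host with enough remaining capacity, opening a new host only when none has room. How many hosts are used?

6

Sorted descending: 15, 15, 10, 8, 7, 6, 5, 5, 5, 3, 3, 2.
15 vCPU → host 1 (remaining 1 vCPU)
15 vCPU → host 2 (remaining 1 vCPU)
10 vCPU → host 3 (remaining 6 vCPU)
8 vCPU → host 4 (remaining 8 vCPU)
7 vCPU → host 4 (remaining 1 vCPU)
6 vCPU → host 3 (remaining 0 vCPU)
5 vCPU → host 5 (remaining 11 vCPU)
5 vCPU → host 5 (remaining 6 vCPU)
5 vCPU → host 5 (remaining 1 vCPU)
3 vCPU → host 6 (remaining 13 vCPU)
3 vCPU → host 6 (remaining 10 vCPU)
2 vCPU → host 6 (remaining 8 vCPU)
Final hosts: [15] [15] [10,6] [8,7] [5,5,5] [3,3,2].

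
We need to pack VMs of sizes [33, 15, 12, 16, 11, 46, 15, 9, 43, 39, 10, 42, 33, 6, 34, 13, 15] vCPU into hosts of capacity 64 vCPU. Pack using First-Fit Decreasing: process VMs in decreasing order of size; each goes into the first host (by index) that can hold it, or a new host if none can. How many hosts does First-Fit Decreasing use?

7 hosts

Sorted descending: 46, 43, 42, 39, 34, 33, 33, 16, 15, 15, 15, 13, 12, 11, 10, 9, 6.
Put 46 vCPU in host 1; 18 vCPU remain.
Put 43 vCPU in host 2; 21 vCPU remain.
Put 42 vCPU in host 3; 22 vCPU remain.
Put 39 vCPU in host 4; 25 vCPU remain.
Put 34 vCPU in host 5; 30 vCPU remain.
Put 33 vCPU in host 6; 31 vCPU remain.
Put 33 vCPU in host 7; 31 vCPU remain.
Put 16 vCPU in host 1; 2 vCPU remain.
Put 15 vCPU in host 2; 6 vCPU remain.
Put 15 vCPU in host 3; 7 vCPU remain.
Put 15 vCPU in host 4; 10 vCPU remain.
Put 13 vCPU in host 5; 17 vCPU remain.
Put 12 vCPU in host 5; 5 vCPU remain.
Put 11 vCPU in host 6; 20 vCPU remain.
Put 10 vCPU in host 4; 0 vCPU remain.
Put 9 vCPU in host 6; 11 vCPU remain.
Put 6 vCPU in host 2; 0 vCPU remain.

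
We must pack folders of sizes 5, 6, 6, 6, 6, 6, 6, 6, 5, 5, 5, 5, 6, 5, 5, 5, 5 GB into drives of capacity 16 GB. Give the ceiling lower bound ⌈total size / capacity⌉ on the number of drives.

6

Total size = 5 + 6 + 6 + 6 + 6 + 6 + 6 + 6 + 5 + 5 + 5 + 5 + 6 + 5 + 5 + 5 + 5 = 93 GB.
⌈93 / 16⌉ = 6.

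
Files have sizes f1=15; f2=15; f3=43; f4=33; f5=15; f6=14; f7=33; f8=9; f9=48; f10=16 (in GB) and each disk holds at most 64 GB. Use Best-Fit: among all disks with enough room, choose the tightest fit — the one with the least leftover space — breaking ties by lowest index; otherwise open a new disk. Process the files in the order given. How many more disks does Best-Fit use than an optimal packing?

Best-Fit: [15,15,33] [43,15] [14,33,9] [48,16] → 4 disks.
Total size 241 GB; any packing needs at least ⌈241/64⌉ = 4 disks.
So 4 is already optimal.

0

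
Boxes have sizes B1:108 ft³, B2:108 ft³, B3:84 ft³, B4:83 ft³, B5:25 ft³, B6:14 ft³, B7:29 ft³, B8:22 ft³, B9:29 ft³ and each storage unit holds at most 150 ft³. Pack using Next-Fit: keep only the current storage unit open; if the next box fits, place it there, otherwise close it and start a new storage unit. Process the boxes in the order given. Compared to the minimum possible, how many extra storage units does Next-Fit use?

1

Next-Fit: [108] [108] [84] [83,25,14] [29,22,29] → 5 storage units.
Total size 502 ft³; any packing needs at least ⌈502/150⌉ = 4 storage units.
An optimal packing achieves that bound: [108,29] [108,29] [84,25,22,14] [83] → 4 storage units.
Excess: 5 − 4 = 1.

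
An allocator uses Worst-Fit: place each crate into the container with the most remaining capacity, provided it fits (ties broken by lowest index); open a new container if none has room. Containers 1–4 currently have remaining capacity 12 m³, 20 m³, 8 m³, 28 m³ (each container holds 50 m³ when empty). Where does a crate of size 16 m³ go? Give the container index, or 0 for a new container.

4

Containers with room: container 2 (20 m³), container 4 (28 m³).
Most room is container 4 with 28 m³ free.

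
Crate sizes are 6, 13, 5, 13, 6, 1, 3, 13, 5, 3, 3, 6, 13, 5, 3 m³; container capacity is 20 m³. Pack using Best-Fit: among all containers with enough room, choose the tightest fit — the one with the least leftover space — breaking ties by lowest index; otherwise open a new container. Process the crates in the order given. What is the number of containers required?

6 containers

Put 6 m³ in container 1; 14 m³ remain.
Put 13 m³ in container 1; 1 m³ remain.
Put 5 m³ in container 2; 15 m³ remain.
Put 13 m³ in container 2; 2 m³ remain.
Put 6 m³ in container 3; 14 m³ remain.
Put 1 m³ in container 1; 0 m³ remain.
Put 3 m³ in container 3; 11 m³ remain.
Put 13 m³ in container 4; 7 m³ remain.
Put 5 m³ in container 4; 2 m³ remain.
Put 3 m³ in container 3; 8 m³ remain.
Put 3 m³ in container 3; 5 m³ remain.
Put 6 m³ in container 5; 14 m³ remain.
Put 13 m³ in container 5; 1 m³ remain.
Put 5 m³ in container 3; 0 m³ remain.
Put 3 m³ in container 6; 17 m³ remain.
Final containers: [6,13,1] [5,13] [6,3,3,3,5] [13,5] [6,13] [3].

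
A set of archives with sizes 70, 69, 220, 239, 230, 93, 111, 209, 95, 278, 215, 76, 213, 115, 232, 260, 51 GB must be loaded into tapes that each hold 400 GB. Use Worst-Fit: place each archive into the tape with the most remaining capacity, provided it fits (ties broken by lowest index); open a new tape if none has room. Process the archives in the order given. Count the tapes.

tape 1: place 70 GB, 330 GB left
tape 1: place 69 GB, 261 GB left
tape 1: place 220 GB, 41 GB left
tape 2: place 239 GB, 161 GB left
tape 3: place 230 GB, 170 GB left
tape 3: place 93 GB, 77 GB left
tape 2: place 111 GB, 50 GB left
tape 4: place 209 GB, 191 GB left
tape 4: place 95 GB, 96 GB left
tape 5: place 278 GB, 122 GB left
tape 6: place 215 GB, 185 GB left
tape 6: place 76 GB, 109 GB left
tape 7: place 213 GB, 187 GB left
tape 7: place 115 GB, 72 GB left
tape 8: place 232 GB, 168 GB left
tape 9: place 260 GB, 140 GB left
tape 8: place 51 GB, 117 GB left

9 tapes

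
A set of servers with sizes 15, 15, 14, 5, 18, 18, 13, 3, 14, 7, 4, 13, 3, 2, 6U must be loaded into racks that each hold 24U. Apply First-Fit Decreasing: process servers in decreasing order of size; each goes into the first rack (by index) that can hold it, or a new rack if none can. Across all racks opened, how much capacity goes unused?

Sorted descending: 18, 18, 15, 15, 14, 14, 13, 13, 7, 6, 5, 4, 3, 3, 2.
Put 18U in rack 1; 6U remain.
Put 18U in rack 2; 6U remain.
Put 15U in rack 3; 9U remain.
Put 15U in rack 4; 9U remain.
Put 14U in rack 5; 10U remain.
Put 14U in rack 6; 10U remain.
Put 13U in rack 7; 11U remain.
Put 13U in rack 8; 11U remain.
Put 7U in rack 3; 2U remain.
Put 6U in rack 1; 0U remain.
Put 5U in rack 2; 1U remain.
Put 4U in rack 4; 5U remain.
Put 3U in rack 4; 2U remain.
Put 3U in rack 5; 7U remain.
Put 2U in rack 3; 0U remain.
8 racks × 24U = 192U; used 150U; unused 42U.

42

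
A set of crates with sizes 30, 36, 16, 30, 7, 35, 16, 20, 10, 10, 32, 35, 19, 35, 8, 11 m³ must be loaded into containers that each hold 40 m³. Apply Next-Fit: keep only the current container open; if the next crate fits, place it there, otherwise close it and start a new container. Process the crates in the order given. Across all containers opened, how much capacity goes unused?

Put 30 m³ in container 1; 10 m³ remain.
Put 36 m³ in container 2; 4 m³ remain.
Put 16 m³ in container 3; 24 m³ remain.
Put 30 m³ in container 4; 10 m³ remain.
Put 7 m³ in container 4; 3 m³ remain.
Put 35 m³ in container 5; 5 m³ remain.
Put 16 m³ in container 6; 24 m³ remain.
Put 20 m³ in container 6; 4 m³ remain.
Put 10 m³ in container 7; 30 m³ remain.
Put 10 m³ in container 7; 20 m³ remain.
Put 32 m³ in container 8; 8 m³ remain.
Put 35 m³ in container 9; 5 m³ remain.
Put 19 m³ in container 10; 21 m³ remain.
Put 35 m³ in container 11; 5 m³ remain.
Put 8 m³ in container 12; 32 m³ remain.
Put 11 m³ in container 12; 21 m³ remain.
12 containers × 40 m³ = 480 m³; used 350 m³; unused 130 m³.

130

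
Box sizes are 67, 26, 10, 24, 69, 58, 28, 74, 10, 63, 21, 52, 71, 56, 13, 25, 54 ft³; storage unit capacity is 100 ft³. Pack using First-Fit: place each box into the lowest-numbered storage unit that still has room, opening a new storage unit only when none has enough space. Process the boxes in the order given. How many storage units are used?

67 ft³ → storage unit 1 (remaining 33 ft³)
26 ft³ → storage unit 1 (remaining 7 ft³)
10 ft³ → storage unit 2 (remaining 90 ft³)
24 ft³ → storage unit 2 (remaining 66 ft³)
69 ft³ → storage unit 3 (remaining 31 ft³)
58 ft³ → storage unit 2 (remaining 8 ft³)
28 ft³ → storage unit 3 (remaining 3 ft³)
74 ft³ → storage unit 4 (remaining 26 ft³)
10 ft³ → storage unit 4 (remaining 16 ft³)
63 ft³ → storage unit 5 (remaining 37 ft³)
21 ft³ → storage unit 5 (remaining 16 ft³)
52 ft³ → storage unit 6 (remaining 48 ft³)
71 ft³ → storage unit 7 (remaining 29 ft³)
56 ft³ → storage unit 8 (remaining 44 ft³)
13 ft³ → storage unit 4 (remaining 3 ft³)
25 ft³ → storage unit 6 (remaining 23 ft³)
54 ft³ → storage unit 9 (remaining 46 ft³)
Final storage units: [67,26] [10,24,58] [69,28] [74,10,13] [63,21] [52,25] [71] [56] [54].

9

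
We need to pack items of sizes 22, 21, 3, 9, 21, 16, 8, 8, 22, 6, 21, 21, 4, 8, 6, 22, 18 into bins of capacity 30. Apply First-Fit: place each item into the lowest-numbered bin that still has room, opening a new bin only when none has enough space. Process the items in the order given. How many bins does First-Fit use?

9 bins

22 → bin 1 (remaining 8)
21 → bin 2 (remaining 9)
3 → bin 1 (remaining 5)
9 → bin 2 (remaining 0)
21 → bin 3 (remaining 9)
16 → bin 4 (remaining 14)
8 → bin 3 (remaining 1)
8 → bin 4 (remaining 6)
22 → bin 5 (remaining 8)
6 → bin 4 (remaining 0)
21 → bin 6 (remaining 9)
21 → bin 7 (remaining 9)
4 → bin 1 (remaining 1)
8 → bin 5 (remaining 0)
6 → bin 6 (remaining 3)
22 → bin 8 (remaining 8)
18 → bin 9 (remaining 12)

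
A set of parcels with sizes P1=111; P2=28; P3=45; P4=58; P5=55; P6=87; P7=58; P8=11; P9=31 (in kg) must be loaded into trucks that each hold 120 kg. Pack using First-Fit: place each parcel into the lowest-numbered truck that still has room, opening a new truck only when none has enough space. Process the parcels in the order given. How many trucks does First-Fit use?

5

truck 1: place P1 (111 kg), 9 kg left
truck 2: place P2 (28 kg), 92 kg left
truck 2: place P3 (45 kg), 47 kg left
truck 3: place P4 (58 kg), 62 kg left
truck 3: place P5 (55 kg), 7 kg left
truck 4: place P6 (87 kg), 33 kg left
truck 5: place P7 (58 kg), 62 kg left
truck 2: place P8 (11 kg), 36 kg left
truck 2: place P9 (31 kg), 5 kg left
Final trucks: [111] [28,45,11,31] [58,55] [87] [58].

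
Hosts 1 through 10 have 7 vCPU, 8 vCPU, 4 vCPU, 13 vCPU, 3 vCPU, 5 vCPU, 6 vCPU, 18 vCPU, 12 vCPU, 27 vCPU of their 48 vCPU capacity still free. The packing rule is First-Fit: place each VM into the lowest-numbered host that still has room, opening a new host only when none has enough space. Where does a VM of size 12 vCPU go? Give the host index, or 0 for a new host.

Hosts with room: host 4 (13 vCPU), host 8 (18 vCPU), host 9 (12 vCPU), host 10 (27 vCPU).
The first with room is host 4.

4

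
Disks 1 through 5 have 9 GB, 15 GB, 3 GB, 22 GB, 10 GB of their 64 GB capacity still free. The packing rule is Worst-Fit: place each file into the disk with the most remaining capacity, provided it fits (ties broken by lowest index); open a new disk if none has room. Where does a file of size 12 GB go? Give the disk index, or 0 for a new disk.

Disks with room: disk 2 (15 GB), disk 4 (22 GB).
Most room is disk 4 with 22 GB free.

4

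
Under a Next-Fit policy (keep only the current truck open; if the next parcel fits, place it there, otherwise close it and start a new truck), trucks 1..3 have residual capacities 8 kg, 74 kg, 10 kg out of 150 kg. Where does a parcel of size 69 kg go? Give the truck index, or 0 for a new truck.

Next-Fit only looks at truck 3, which has 10 kg free.
69 kg does not fit, so a new truck is opened.

0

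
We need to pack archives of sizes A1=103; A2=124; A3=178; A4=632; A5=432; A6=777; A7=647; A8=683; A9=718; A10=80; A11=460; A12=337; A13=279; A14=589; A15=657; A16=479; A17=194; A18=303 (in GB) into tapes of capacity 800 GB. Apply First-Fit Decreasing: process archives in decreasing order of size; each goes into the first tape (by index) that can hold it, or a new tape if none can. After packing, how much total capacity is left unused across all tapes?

1128

Sorted descending: 777, 718, 683, 657, 647, 632, 589, 479, 460, 432, 337, 303, 279, 194, 178, 124, 103, 80.
Put 777 GB in tape 1; 23 GB remain.
Put 718 GB in tape 2; 82 GB remain.
Put 683 GB in tape 3; 117 GB remain.
Put 657 GB in tape 4; 143 GB remain.
Put 647 GB in tape 5; 153 GB remain.
Put 632 GB in tape 6; 168 GB remain.
Put 589 GB in tape 7; 211 GB remain.
Put 479 GB in tape 8; 321 GB remain.
Put 460 GB in tape 9; 340 GB remain.
Put 432 GB in tape 10; 368 GB remain.
Put 337 GB in tape 9; 3 GB remain.
Put 303 GB in tape 8; 18 GB remain.
Put 279 GB in tape 10; 89 GB remain.
Put 194 GB in tape 7; 17 GB remain.
Put 178 GB in tape 11; 622 GB remain.
Put 124 GB in tape 4; 19 GB remain.
Put 103 GB in tape 3; 14 GB remain.
Put 80 GB in tape 2; 2 GB remain.
11 tapes × 800 GB = 8800 GB; used 7672 GB; unused 1128 GB.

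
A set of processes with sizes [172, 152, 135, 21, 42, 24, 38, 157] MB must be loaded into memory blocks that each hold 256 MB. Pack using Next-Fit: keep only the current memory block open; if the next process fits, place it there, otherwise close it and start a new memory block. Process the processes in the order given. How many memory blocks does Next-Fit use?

4

172 MB → memory block 1 (remaining 84 MB)
152 MB → memory block 2 (remaining 104 MB)
135 MB → memory block 3 (remaining 121 MB)
21 MB → memory block 3 (remaining 100 MB)
42 MB → memory block 3 (remaining 58 MB)
24 MB → memory block 3 (remaining 34 MB)
38 MB → memory block 4 (remaining 218 MB)
157 MB → memory block 4 (remaining 61 MB)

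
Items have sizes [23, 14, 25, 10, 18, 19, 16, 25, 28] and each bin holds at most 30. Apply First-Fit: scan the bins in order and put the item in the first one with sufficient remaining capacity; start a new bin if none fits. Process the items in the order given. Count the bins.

8

23 → bin 1 (remaining 7)
14 → bin 2 (remaining 16)
25 → bin 3 (remaining 5)
10 → bin 2 (remaining 6)
18 → bin 4 (remaining 12)
19 → bin 5 (remaining 11)
16 → bin 6 (remaining 14)
25 → bin 7 (remaining 5)
28 → bin 8 (remaining 2)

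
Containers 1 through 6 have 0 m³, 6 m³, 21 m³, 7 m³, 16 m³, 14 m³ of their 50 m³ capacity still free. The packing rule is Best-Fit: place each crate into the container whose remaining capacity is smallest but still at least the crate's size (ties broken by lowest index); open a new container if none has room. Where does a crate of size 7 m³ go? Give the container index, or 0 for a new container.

Containers with room: container 3 (21 m³), container 4 (7 m³), container 5 (16 m³), container 6 (14 m³).
Tightest fit is container 4 with 7 m³ free.

4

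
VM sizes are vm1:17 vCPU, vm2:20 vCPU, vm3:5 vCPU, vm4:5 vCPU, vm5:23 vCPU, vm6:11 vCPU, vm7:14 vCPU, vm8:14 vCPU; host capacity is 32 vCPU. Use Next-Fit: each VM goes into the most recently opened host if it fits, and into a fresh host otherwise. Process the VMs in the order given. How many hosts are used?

vm1 (17 vCPU) → host 1 (remaining 15 vCPU)
vm2 (20 vCPU) → host 2 (remaining 12 vCPU)
vm3 (5 vCPU) → host 2 (remaining 7 vCPU)
vm4 (5 vCPU) → host 2 (remaining 2 vCPU)
vm5 (23 vCPU) → host 3 (remaining 9 vCPU)
vm6 (11 vCPU) → host 4 (remaining 21 vCPU)
vm7 (14 vCPU) → host 4 (remaining 7 vCPU)
vm8 (14 vCPU) → host 5 (remaining 18 vCPU)
Final hosts: [17] [20,5,5] [23] [11,14] [14].

5 hosts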